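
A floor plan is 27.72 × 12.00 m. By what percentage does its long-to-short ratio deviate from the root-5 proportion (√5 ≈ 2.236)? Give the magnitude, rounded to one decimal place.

3.3%

Ratio = 27.72 / 12.00 ≈ 2.3100.
Ideal root-5 ≈ 2.2361. |2.3100 − 2.2361| / 2.2361 ≈ 3.30% → 3.3%.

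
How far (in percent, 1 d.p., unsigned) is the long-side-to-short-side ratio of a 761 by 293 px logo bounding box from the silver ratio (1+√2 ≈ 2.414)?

7.6%

Ratio = 761 / 293 ≈ 2.5973.
Ideal silver ratio ≈ 2.4142. |2.5973 − 2.4142| / 2.4142 ≈ 7.58% → 7.6%.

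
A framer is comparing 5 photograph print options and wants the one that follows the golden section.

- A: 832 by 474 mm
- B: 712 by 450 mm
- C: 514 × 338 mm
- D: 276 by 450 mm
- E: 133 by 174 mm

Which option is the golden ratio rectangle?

Ratios (long/short): A ≈ 1.755; B ≈ 1.582; C ≈ 1.521; D ≈ 1.630; E ≈ 1.308.
golden ratio ≈ 1.618; option D is nearest (Δ 0.012).

D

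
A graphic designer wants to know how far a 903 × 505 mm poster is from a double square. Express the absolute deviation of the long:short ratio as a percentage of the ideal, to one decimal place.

Ratio = 903 / 505 ≈ 1.7881.
Ideal 2:1 = 2.0000. |1.7881 − 2.0000| / 2.0000 ≈ 10.59% → 10.6%.

10.6%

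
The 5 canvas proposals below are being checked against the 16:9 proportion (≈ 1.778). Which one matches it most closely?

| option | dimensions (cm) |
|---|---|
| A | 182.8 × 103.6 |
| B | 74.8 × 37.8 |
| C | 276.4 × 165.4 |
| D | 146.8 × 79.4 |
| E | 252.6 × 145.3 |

A

Target 16:9 ≈ 1.778.
A: 1.764 (Δ0.014)  B: 1.979 (Δ0.201)  C: 1.671 (Δ0.107)  D: 1.849 (Δ0.071)  E: 1.738 (Δ0.040)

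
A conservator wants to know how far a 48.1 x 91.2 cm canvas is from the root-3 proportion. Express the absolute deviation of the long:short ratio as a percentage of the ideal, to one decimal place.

9.5%

Ratio = 91.2 / 48.1 ≈ 1.8960.
Ideal root-3 ≈ 1.7321. |1.8960 − 1.7321| / 1.7321 ≈ 9.46% → 9.5%.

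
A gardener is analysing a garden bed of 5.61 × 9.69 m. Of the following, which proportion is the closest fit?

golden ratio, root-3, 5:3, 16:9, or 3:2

root-3

9.69/5.61 ≈ 1.727. Nearest candidates are root-3 (1.732, off by 0.005) and 16:9 (1.778, off by 0.051).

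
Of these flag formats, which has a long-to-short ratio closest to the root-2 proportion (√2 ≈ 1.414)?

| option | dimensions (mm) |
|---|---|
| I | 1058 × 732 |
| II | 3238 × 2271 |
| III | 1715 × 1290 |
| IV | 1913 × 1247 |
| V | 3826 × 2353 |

II

Ratios (long/short): I ≈ 1.445; II ≈ 1.426; III ≈ 1.329; IV ≈ 1.534; V ≈ 1.626.
root-2 ≈ 1.414; option II is nearest (Δ 0.012).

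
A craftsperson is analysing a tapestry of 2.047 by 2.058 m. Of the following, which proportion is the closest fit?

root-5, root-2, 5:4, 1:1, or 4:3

1:1

2.058/2.047 ≈ 1.005. Nearest candidates are 1:1 (1.000, off by 0.005) and 5:4 (1.250, off by 0.245).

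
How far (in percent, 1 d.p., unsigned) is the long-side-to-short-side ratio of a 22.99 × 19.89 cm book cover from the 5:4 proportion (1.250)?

Ratio = 22.99 / 19.89 ≈ 1.1559.
Ideal 5:4 = 1.2500. |1.1559 − 1.2500| / 1.2500 ≈ 7.53% → 7.5%.

7.5%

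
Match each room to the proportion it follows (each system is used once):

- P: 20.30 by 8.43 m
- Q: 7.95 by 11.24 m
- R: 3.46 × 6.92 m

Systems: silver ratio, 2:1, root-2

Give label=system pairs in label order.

P=silver ratio, Q=root-2, R=2:1

Ratios: P ≈ 2.408; Q ≈ 1.414; R ≈ 2.000.
Targets: silver ratio ≈ 2.414; 2:1 ≈ 2.000; root-2 ≈ 1.414.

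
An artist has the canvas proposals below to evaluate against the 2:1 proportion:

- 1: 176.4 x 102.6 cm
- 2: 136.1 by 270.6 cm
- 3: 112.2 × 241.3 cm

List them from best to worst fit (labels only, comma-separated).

Ratios: 1 = 176.4 / 102.6 ≈ 1.719; 2 = 270.6 / 136.1 ≈ 1.988; 3 = 241.3 / 112.2 ≈ 2.151.
|Δ from 2.000|: 1 0.281; 2 0.012; 3 0.151.

2, 3, 1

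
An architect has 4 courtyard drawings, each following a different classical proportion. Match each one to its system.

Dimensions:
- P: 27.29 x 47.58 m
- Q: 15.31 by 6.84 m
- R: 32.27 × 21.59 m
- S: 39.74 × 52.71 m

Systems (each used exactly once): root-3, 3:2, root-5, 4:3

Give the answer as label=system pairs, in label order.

Ratios: P ≈ 1.743; Q ≈ 2.238; R ≈ 1.495; S ≈ 1.326.
Targets: root-3 ≈ 1.732; 3:2 ≈ 1.500; root-5 ≈ 2.236; 4:3 ≈ 1.333.

P=root-3, Q=root-5, R=3:2, S=4:3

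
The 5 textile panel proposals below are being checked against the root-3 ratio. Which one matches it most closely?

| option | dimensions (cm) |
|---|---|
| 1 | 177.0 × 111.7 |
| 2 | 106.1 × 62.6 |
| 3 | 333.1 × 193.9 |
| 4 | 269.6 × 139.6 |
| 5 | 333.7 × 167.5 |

3

Target root-3 ≈ 1.732.
1: 1.585 (Δ0.147)  2: 1.695 (Δ0.037)  3: 1.718 (Δ0.014)  4: 1.931 (Δ0.199)  5: 1.992 (Δ0.260)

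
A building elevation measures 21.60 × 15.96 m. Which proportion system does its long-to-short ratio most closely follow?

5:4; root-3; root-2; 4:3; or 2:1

21.60/15.96 ≈ 1.353. Nearest candidates are 4:3 (1.333, off by 0.020) and root-2 (1.414, off by 0.061).

4:3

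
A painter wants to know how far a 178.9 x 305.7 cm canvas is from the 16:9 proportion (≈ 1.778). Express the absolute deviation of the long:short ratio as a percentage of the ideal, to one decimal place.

Ratio = 305.7 / 178.9 ≈ 1.7088.
Ideal 16:9 ≈ 1.7778. |1.7088 − 1.7778| / 1.7778 ≈ 3.88% → 3.9%.

3.9%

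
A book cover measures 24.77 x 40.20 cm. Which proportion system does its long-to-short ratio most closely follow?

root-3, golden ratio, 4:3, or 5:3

Ratio = 40.20 / 24.77 ≈ 1.623.
Distances: root-3 1.732 (Δ 0.109); golden ratio 1.618 (Δ 0.005); 4:3 1.333 (Δ 0.290); 5:3 1.667 (Δ 0.044).

golden ratio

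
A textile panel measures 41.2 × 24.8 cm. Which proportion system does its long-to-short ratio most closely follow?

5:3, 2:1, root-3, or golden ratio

5:3

Ratio = 41.2 / 24.8 ≈ 1.661.
Distances: 5:3 1.667 (Δ 0.006); 2:1 2.000 (Δ 0.339); root-3 1.732 (Δ 0.071); golden ratio 1.618 (Δ 0.043).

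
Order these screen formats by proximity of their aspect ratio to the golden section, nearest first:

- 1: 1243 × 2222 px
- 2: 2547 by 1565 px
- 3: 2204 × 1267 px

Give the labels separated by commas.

2, 3, 1

Ratios: 1 = 2222 / 1243 ≈ 1.788; 2 = 2547 / 1565 ≈ 1.627; 3 = 2204 / 1267 ≈ 1.740.
|Δ from 1.618|: 1 0.170; 2 0.009; 3 0.122.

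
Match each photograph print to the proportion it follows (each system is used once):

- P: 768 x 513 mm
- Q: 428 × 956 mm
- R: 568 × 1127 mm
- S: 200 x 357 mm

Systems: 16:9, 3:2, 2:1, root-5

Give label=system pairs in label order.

Ratios: P ≈ 1.497; Q ≈ 2.234; R ≈ 1.984; S ≈ 1.785.
Targets: 16:9 ≈ 1.778; 3:2 ≈ 1.500; 2:1 ≈ 2.000; root-5 ≈ 2.236.

P=3:2, Q=root-5, R=2:1, S=16:9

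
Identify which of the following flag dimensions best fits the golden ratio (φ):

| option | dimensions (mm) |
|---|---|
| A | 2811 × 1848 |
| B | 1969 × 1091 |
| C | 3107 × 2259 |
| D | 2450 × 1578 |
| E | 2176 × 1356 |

E

Target golden ratio ≈ 1.618.
A: 1.521 (Δ0.097)  B: 1.805 (Δ0.187)  C: 1.375 (Δ0.243)  D: 1.553 (Δ0.065)  E: 1.605 (Δ0.013)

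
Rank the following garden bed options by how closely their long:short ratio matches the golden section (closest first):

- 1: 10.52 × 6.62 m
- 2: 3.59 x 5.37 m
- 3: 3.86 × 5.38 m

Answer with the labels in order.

1: 10.52/6.62 ≈ 1.589 → |1.589 − 1.618| = 0.029
2: 5.37/3.59 ≈ 1.496 → |1.496 − 1.618| = 0.122
3: 5.38/3.86 ≈ 1.394 → |1.394 − 1.618| = 0.224

1, 2, 3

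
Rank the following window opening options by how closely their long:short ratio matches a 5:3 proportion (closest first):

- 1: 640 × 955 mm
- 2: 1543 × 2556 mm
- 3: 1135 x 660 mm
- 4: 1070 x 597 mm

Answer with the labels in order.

2, 3, 4, 1

1: 955/640 ≈ 1.492 → |1.492 − 1.667| = 0.175
2: 2556/1543 ≈ 1.657 → |1.657 − 1.667| = 0.010
3: 1135/660 ≈ 1.720 → |1.720 − 1.667| = 0.053
4: 1070/597 ≈ 1.792 → |1.792 − 1.667| = 0.125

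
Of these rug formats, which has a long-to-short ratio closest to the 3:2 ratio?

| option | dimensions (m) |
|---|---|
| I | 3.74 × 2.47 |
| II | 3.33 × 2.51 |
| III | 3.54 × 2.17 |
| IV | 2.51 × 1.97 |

Target 3:2 ≈ 1.500.
I: 1.514 (Δ0.014)  II: 1.327 (Δ0.173)  III: 1.631 (Δ0.131)  IV: 1.274 (Δ0.226)

I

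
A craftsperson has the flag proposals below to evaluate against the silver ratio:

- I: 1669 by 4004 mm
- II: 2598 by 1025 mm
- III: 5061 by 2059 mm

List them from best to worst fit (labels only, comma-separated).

I, III, II

Ratios: I = 4004 / 1669 ≈ 2.399; II = 2598 / 1025 ≈ 2.535; III = 5061 / 2059 ≈ 2.458.
|Δ from 2.414|: I 0.015; II 0.121; III 0.044.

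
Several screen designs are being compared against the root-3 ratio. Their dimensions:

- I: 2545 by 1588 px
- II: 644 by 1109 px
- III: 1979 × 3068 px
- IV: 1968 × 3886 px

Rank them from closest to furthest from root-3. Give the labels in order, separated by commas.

II, I, III, IV

I: 2545/1588 ≈ 1.603 → |1.603 − 1.732| = 0.129
II: 1109/644 ≈ 1.722 → |1.722 − 1.732| = 0.010
III: 3068/1979 ≈ 1.550 → |1.550 − 1.732| = 0.182
IV: 3886/1968 ≈ 1.975 → |1.975 − 1.732| = 0.243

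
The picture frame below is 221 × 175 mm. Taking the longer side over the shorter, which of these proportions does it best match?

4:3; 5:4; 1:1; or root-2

5:4

221/175 ≈ 1.263. Nearest candidates are 5:4 (1.250, off by 0.013) and 4:3 (1.333, off by 0.070).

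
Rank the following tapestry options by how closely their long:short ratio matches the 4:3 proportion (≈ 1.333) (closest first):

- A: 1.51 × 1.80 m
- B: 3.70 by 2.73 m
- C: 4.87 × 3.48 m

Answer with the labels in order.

B, C, A

Ratios: A = 1.80 / 1.51 ≈ 1.192; B = 3.70 / 2.73 ≈ 1.355; C = 4.87 / 3.48 ≈ 1.399.
|Δ from 1.333|: A 0.141; B 0.022; C 0.066.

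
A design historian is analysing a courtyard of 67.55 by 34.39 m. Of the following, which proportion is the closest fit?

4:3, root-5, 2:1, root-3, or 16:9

2:1

67.55/34.39 ≈ 1.964. Nearest candidates are 2:1 (2.000, off by 0.036) and 16:9 (1.778, off by 0.186).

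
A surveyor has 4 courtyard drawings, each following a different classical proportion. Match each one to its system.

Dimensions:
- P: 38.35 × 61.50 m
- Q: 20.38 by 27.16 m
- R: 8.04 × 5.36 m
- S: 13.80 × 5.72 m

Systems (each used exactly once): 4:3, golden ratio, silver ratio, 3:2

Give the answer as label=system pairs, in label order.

P=golden ratio, Q=4:3, R=3:2, S=silver ratio

P = 61.50/38.35 ≈ 1.604 → golden ratio (1.618)
Q = 27.16/20.38 ≈ 1.333 → 4:3 (1.333)
R = 8.04/5.36 ≈ 1.500 → 3:2 (1.500)
S = 13.80/5.72 ≈ 2.413 → silver ratio (2.414)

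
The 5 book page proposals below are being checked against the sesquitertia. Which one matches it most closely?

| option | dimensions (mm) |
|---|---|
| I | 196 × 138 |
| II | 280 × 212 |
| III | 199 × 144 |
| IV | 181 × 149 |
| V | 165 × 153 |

Ratios (long/short): I ≈ 1.420; II ≈ 1.321; III ≈ 1.382; IV ≈ 1.215; V ≈ 1.078.
4:3 ≈ 1.333; option II is nearest (Δ 0.012).

II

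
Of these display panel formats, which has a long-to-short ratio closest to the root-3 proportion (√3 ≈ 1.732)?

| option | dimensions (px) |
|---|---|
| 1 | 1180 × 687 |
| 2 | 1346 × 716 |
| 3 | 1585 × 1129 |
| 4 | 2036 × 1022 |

Target root-3 ≈ 1.732.
1: 1.718 (Δ0.014)  2: 1.880 (Δ0.148)  3: 1.404 (Δ0.328)  4: 1.992 (Δ0.260)

1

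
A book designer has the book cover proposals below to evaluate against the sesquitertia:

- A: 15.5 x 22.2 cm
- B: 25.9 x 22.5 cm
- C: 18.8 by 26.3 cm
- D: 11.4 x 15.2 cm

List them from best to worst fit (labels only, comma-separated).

D, C, A, B

A: 22.2/15.5 ≈ 1.432 → |1.432 − 1.333| = 0.099
B: 25.9/22.5 ≈ 1.151 → |1.151 − 1.333| = 0.182
C: 26.3/18.8 ≈ 1.399 → |1.399 − 1.333| = 0.066
D: 15.2/11.4 ≈ 1.333 → |1.333 − 1.333| = 0.000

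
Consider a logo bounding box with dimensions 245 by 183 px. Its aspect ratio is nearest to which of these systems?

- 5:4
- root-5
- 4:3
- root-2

4:3

245/183 ≈ 1.339. Nearest candidates are 4:3 (1.333, off by 0.006) and root-2 (1.414, off by 0.075).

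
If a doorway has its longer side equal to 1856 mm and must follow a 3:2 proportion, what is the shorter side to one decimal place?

3:2 = 1.50000.
Shorter side = 1856 ÷ 1.50000 ≈ 1237.333 → 1237.3 mm.

1237.3 mm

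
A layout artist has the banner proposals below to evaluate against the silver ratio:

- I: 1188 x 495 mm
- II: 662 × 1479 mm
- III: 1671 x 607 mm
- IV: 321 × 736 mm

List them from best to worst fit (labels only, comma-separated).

I, IV, II, III

I: 1188/495 ≈ 2.400 → |2.400 − 2.414| = 0.014
II: 1479/662 ≈ 2.234 → |2.234 − 2.414| = 0.180
III: 1671/607 ≈ 2.753 → |2.753 − 2.414| = 0.339
IV: 736/321 ≈ 2.293 → |2.293 − 2.414| = 0.121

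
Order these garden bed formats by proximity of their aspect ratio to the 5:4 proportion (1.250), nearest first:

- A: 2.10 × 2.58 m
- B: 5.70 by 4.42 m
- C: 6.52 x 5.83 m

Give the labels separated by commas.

Ratios: A = 2.58 / 2.10 ≈ 1.229; B = 5.70 / 4.42 ≈ 1.290; C = 6.52 / 5.83 ≈ 1.118.
|Δ from 1.250|: A 0.021; B 0.040; C 0.132.

A, B, C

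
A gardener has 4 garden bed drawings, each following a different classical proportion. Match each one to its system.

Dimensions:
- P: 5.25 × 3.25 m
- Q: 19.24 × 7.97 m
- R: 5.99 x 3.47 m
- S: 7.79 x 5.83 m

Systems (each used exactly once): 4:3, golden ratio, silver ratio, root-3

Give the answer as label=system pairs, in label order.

P=golden ratio, Q=silver ratio, R=root-3, S=4:3

Ratios: P ≈ 1.615; Q ≈ 2.414; R ≈ 1.726; S ≈ 1.336.
Targets: 4:3 ≈ 1.333; golden ratio ≈ 1.618; silver ratio ≈ 2.414; root-3 ≈ 1.732.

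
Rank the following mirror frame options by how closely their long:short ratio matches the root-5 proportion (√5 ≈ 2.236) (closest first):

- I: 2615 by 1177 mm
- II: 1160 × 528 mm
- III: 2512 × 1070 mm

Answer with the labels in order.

I, II, III

I: 2615/1177 ≈ 2.222 → |2.222 − 2.236| = 0.014
II: 1160/528 ≈ 2.197 → |2.197 − 2.236| = 0.039
III: 2512/1070 ≈ 2.348 → |2.348 − 2.236| = 0.112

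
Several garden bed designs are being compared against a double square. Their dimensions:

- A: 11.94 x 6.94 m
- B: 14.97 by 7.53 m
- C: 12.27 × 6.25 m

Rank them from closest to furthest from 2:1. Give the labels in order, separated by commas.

Ratios: A = 11.94 / 6.94 ≈ 1.720; B = 14.97 / 7.53 ≈ 1.988; C = 12.27 / 6.25 ≈ 1.963.
|Δ from 2.000|: A 0.280; B 0.012; C 0.037.

B, C, A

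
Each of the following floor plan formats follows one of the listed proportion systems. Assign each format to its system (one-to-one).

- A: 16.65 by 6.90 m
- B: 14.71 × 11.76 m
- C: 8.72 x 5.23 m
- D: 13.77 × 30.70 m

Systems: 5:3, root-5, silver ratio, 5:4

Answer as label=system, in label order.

A=silver ratio, B=5:4, C=5:3, D=root-5

A = 16.65/6.90 ≈ 2.413 → silver ratio (2.414)
B = 14.71/11.76 ≈ 1.251 → 5:4 (1.250)
C = 8.72/5.23 ≈ 1.667 → 5:3 (1.667)
D = 30.70/13.77 ≈ 2.229 → root-5 (2.236)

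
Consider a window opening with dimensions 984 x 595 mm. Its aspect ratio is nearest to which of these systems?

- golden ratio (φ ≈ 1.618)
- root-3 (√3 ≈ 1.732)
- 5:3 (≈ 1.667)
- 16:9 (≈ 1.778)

5:3

Ratio = 984 / 595 ≈ 1.654.
Distances: golden ratio 1.618 (Δ 0.036); root-3 1.732 (Δ 0.078); 5:3 1.667 (Δ 0.013); 16:9 1.778 (Δ 0.124).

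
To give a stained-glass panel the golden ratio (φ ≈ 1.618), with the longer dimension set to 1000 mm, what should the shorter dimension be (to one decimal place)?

618.0 mm

golden ratio ≈ 1.61803.
Shorter side = 1000 ÷ 1.61803 ≈ 618.036 → 618.0 mm.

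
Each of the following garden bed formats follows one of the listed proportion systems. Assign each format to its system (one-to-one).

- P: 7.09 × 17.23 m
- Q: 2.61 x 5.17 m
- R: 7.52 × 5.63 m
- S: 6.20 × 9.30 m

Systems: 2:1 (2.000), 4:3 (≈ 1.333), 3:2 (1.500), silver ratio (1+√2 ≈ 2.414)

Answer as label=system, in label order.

Ratios: P ≈ 2.430; Q ≈ 1.981; R ≈ 1.336; S ≈ 1.500.
Targets: 2:1 ≈ 2.000; 4:3 ≈ 1.333; 3:2 ≈ 1.500; silver ratio ≈ 2.414.

P=silver ratio, Q=2:1, R=4:3, S=3:2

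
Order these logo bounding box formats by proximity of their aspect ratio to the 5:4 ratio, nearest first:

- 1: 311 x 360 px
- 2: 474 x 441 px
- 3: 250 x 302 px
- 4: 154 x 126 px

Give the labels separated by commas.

1: 360/311 ≈ 1.158 → |1.158 − 1.250| = 0.092
2: 474/441 ≈ 1.075 → |1.075 − 1.250| = 0.175
3: 302/250 ≈ 1.208 → |1.208 − 1.250| = 0.042
4: 154/126 ≈ 1.222 → |1.222 − 1.250| = 0.028

4, 3, 1, 2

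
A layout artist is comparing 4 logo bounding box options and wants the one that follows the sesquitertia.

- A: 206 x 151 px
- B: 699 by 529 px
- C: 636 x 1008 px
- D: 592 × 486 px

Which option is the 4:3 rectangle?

Ratios (long/short): A ≈ 1.364; B ≈ 1.321; C ≈ 1.585; D ≈ 1.218.
4:3 ≈ 1.333; option B is nearest (Δ 0.012).

B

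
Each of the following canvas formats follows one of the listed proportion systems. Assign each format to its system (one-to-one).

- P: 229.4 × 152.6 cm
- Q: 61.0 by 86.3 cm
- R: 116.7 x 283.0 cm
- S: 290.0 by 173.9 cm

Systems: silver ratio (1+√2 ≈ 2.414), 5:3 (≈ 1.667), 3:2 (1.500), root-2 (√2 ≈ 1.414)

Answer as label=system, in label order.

P=3:2, Q=root-2, R=silver ratio, S=5:3

P = 229.4/152.6 ≈ 1.503 → 3:2 (1.500)
Q = 86.3/61.0 ≈ 1.415 → root-2 (1.414)
R = 283.0/116.7 ≈ 2.425 → silver ratio (2.414)
S = 290.0/173.9 ≈ 1.668 → 5:3 (1.667)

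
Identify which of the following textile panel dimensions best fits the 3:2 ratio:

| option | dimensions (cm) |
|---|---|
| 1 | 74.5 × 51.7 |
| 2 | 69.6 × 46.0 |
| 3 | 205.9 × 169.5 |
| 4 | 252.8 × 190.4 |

2

Target 3:2 ≈ 1.500.
1: 1.441 (Δ0.059)  2: 1.513 (Δ0.013)  3: 1.215 (Δ0.285)  4: 1.328 (Δ0.172)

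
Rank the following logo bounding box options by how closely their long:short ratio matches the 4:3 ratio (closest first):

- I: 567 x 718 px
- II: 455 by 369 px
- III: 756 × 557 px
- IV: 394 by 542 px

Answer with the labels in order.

Ratios: I = 718 / 567 ≈ 1.266; II = 455 / 369 ≈ 1.233; III = 756 / 557 ≈ 1.357; IV = 542 / 394 ≈ 1.376.
|Δ from 1.333|: I 0.067; II 0.100; III 0.024; IV 0.043.

III, IV, I, II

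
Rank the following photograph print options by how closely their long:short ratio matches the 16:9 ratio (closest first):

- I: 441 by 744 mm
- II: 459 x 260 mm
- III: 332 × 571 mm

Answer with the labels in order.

II, III, I

Ratios: I = 744 / 441 ≈ 1.687; II = 459 / 260 ≈ 1.765; III = 571 / 332 ≈ 1.720.
|Δ from 1.778|: I 0.091; II 0.013; III 0.058.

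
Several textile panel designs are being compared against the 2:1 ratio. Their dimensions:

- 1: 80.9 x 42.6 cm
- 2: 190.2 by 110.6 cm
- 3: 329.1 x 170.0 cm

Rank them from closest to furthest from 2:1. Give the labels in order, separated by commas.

Ratios: 1 = 80.9 / 42.6 ≈ 1.899; 2 = 190.2 / 110.6 ≈ 1.720; 3 = 329.1 / 170.0 ≈ 1.936.
|Δ from 2.000|: 1 0.101; 2 0.280; 3 0.064.

3, 1, 2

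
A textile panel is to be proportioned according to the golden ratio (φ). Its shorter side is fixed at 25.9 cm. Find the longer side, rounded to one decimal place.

41.9 cm

golden ratio ≈ 1.61803.
Longer side = 25.9 × 1.61803 ≈ 41.907 → 41.9 cm.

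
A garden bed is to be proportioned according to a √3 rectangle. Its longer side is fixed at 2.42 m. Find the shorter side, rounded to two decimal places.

1.40 m

root-3 ≈ 1.73205.
Shorter side = 2.42 ÷ 1.73205 ≈ 1.3972 → 1.40 m.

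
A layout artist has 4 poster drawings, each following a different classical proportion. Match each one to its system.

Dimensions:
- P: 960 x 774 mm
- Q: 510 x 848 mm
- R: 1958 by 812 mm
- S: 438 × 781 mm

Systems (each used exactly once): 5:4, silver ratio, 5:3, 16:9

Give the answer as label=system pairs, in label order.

P=5:4, Q=5:3, R=silver ratio, S=16:9

P = 960/774 ≈ 1.240 → 5:4 (1.250)
Q = 848/510 ≈ 1.663 → 5:3 (1.667)
R = 1958/812 ≈ 2.411 → silver ratio (2.414)
S = 781/438 ≈ 1.783 → 16:9 (1.778)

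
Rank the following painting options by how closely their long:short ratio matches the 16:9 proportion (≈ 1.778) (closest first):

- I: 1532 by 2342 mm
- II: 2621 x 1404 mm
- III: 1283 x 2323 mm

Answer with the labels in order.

III, II, I

I: 2342/1532 ≈ 1.529 → |1.529 − 1.778| = 0.249
II: 2621/1404 ≈ 1.867 → |1.867 − 1.778| = 0.089
III: 2323/1283 ≈ 1.811 → |1.811 − 1.778| = 0.033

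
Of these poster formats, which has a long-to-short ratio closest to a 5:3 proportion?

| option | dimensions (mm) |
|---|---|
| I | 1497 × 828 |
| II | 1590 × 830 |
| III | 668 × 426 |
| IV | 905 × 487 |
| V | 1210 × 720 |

V

Target 5:3 ≈ 1.667.
I: 1.808 (Δ0.141)  II: 1.916 (Δ0.249)  III: 1.568 (Δ0.099)  IV: 1.858 (Δ0.191)  V: 1.681 (Δ0.014)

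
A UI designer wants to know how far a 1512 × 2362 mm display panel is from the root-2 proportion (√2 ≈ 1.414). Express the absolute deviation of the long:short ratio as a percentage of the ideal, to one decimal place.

10.5%

Ratio = 2362 / 1512 ≈ 1.5622.
Ideal root-2 ≈ 1.4142. |1.5622 − 1.4142| / 1.4142 ≈ 10.47% → 10.5%.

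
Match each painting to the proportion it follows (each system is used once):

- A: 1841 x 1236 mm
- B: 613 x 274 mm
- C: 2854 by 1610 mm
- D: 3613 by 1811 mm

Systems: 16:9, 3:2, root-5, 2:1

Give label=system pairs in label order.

Ratios: A ≈ 1.489; B ≈ 2.237; C ≈ 1.773; D ≈ 1.995.
Targets: 16:9 ≈ 1.778; 3:2 ≈ 1.500; root-5 ≈ 2.236; 2:1 ≈ 2.000.

A=3:2, B=root-5, C=16:9, D=2:1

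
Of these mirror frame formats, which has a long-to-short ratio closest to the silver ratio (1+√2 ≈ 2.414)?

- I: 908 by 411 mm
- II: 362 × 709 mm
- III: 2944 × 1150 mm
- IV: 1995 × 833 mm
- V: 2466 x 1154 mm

Target silver ratio ≈ 2.414.
I: 2.209 (Δ0.205)  II: 1.959 (Δ0.455)  III: 2.560 (Δ0.146)  IV: 2.395 (Δ0.019)  V: 2.137 (Δ0.277)

IV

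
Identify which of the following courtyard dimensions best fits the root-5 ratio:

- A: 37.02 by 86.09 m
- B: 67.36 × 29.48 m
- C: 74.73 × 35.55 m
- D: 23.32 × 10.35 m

D

Ratios (long/short): A ≈ 2.325; B ≈ 2.285; C ≈ 2.102; D ≈ 2.253.
root-5 ≈ 2.236; option D is nearest (Δ 0.017).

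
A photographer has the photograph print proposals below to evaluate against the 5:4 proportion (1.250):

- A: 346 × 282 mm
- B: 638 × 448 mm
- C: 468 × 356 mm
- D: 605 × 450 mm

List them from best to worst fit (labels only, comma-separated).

A: 346/282 ≈ 1.227 → |1.227 − 1.250| = 0.023
B: 638/448 ≈ 1.424 → |1.424 − 1.250| = 0.174
C: 468/356 ≈ 1.315 → |1.315 − 1.250| = 0.065
D: 605/450 ≈ 1.344 → |1.344 − 1.250| = 0.094

A, C, D, B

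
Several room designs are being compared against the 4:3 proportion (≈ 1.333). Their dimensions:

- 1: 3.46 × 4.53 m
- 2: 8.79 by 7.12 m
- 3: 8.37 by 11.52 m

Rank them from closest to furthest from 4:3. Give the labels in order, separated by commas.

Ratios: 1 = 4.53 / 3.46 ≈ 1.309; 2 = 8.79 / 7.12 ≈ 1.235; 3 = 11.52 / 8.37 ≈ 1.376.
|Δ from 1.333|: 1 0.024; 2 0.098; 3 0.043.

1, 3, 2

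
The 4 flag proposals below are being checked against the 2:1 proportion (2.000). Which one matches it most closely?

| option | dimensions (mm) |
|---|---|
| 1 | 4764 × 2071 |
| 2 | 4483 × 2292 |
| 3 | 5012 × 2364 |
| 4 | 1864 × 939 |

Ratios (long/short): 1 ≈ 2.300; 2 ≈ 1.956; 3 ≈ 2.120; 4 ≈ 1.985.
2:1 ≈ 2.000; option 4 is nearest (Δ 0.015).

4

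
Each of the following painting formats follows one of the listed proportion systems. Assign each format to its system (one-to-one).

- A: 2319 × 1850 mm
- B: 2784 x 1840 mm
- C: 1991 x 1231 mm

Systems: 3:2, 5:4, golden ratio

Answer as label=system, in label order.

A=5:4, B=3:2, C=golden ratio

A = 2319/1850 ≈ 1.254 → 5:4 (1.250)
B = 2784/1840 ≈ 1.513 → 3:2 (1.500)
C = 1991/1231 ≈ 1.617 → golden ratio (1.618)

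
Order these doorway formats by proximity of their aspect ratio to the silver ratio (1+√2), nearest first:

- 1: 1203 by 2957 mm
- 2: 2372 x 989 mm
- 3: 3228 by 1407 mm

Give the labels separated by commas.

2, 1, 3

Ratios: 1 = 2957 / 1203 ≈ 2.458; 2 = 2372 / 989 ≈ 2.398; 3 = 3228 / 1407 ≈ 2.294.
|Δ from 2.414|: 1 0.044; 2 0.016; 3 0.120.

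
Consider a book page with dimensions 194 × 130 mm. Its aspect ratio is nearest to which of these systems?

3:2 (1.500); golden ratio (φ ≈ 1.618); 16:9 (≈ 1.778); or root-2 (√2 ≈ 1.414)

Ratio = 194 / 130 ≈ 1.492.
Distances: 3:2 1.500 (Δ 0.008); golden ratio 1.618 (Δ 0.126); 16:9 1.778 (Δ 0.286); root-2 1.414 (Δ 0.078).

3:2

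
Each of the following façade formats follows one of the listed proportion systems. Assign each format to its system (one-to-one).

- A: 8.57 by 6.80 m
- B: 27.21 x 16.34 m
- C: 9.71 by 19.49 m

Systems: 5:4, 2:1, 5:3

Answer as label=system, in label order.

A = 8.57/6.80 ≈ 1.260 → 5:4 (1.250)
B = 27.21/16.34 ≈ 1.665 → 5:3 (1.667)
C = 19.49/9.71 ≈ 2.007 → 2:1 (2.000)

A=5:4, B=5:3, C=2:1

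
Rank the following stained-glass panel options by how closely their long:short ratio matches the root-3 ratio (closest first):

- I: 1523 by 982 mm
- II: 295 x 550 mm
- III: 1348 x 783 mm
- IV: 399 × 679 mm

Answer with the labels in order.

I: 1523/982 ≈ 1.551 → |1.551 − 1.732| = 0.181
II: 550/295 ≈ 1.864 → |1.864 − 1.732| = 0.132
III: 1348/783 ≈ 1.722 → |1.722 − 1.732| = 0.010
IV: 679/399 ≈ 1.702 → |1.702 − 1.732| = 0.030

III, IV, II, I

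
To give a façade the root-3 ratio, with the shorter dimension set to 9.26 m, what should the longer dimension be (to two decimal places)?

16.04 m

root-3 ≈ 1.73205.
Longer side = 9.26 × 1.73205 ≈ 16.0388 → 16.04 m.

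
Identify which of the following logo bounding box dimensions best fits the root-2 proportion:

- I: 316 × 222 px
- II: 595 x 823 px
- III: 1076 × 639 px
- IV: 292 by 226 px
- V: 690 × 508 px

I

Ratios (long/short): I ≈ 1.423; II ≈ 1.383; III ≈ 1.684; IV ≈ 1.292; V ≈ 1.358.
root-2 ≈ 1.414; option I is nearest (Δ 0.009).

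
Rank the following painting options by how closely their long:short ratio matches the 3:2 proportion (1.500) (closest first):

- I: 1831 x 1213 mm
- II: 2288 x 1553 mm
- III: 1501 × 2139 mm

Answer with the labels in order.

I, II, III

I: 1831/1213 ≈ 1.509 → |1.509 − 1.500| = 0.009
II: 2288/1553 ≈ 1.473 → |1.473 − 1.500| = 0.027
III: 2139/1501 ≈ 1.425 → |1.425 − 1.500| = 0.075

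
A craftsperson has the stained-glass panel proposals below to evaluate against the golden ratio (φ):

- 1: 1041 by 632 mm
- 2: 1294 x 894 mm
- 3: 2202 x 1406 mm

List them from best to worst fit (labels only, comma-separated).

Ratios: 1 = 1041 / 632 ≈ 1.647; 2 = 1294 / 894 ≈ 1.447; 3 = 2202 / 1406 ≈ 1.566.
|Δ from 1.618|: 1 0.029; 2 0.171; 3 0.052.

1, 3, 2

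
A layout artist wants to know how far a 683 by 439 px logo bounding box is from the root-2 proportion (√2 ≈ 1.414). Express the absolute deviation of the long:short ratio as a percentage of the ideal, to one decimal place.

10.0%

Ratio = 683 / 439 ≈ 1.5558.
Ideal root-2 ≈ 1.4142. |1.5558 − 1.4142| / 1.4142 ≈ 10.01% → 10.0%.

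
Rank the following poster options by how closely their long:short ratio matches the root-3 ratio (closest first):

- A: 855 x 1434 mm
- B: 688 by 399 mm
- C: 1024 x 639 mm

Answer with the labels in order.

A: 1434/855 ≈ 1.677 → |1.677 − 1.732| = 0.055
B: 688/399 ≈ 1.724 → |1.724 − 1.732| = 0.008
C: 1024/639 ≈ 1.603 → |1.603 − 1.732| = 0.129

B, A, C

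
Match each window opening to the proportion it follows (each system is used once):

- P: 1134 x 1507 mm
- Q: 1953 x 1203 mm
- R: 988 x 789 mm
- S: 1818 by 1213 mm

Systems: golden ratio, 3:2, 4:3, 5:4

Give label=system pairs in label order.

Ratios: P ≈ 1.329; Q ≈ 1.623; R ≈ 1.252; S ≈ 1.499.
Targets: golden ratio ≈ 1.618; 3:2 ≈ 1.500; 4:3 ≈ 1.333; 5:4 ≈ 1.250.

P=4:3, Q=golden ratio, R=5:4, S=3:2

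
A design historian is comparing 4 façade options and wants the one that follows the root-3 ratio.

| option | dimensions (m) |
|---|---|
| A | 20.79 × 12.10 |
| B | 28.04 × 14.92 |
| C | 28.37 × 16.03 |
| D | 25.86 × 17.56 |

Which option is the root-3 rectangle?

Ratios (long/short): A ≈ 1.718; B ≈ 1.879; C ≈ 1.770; D ≈ 1.473.
root-3 ≈ 1.732; option A is nearest (Δ 0.014).

A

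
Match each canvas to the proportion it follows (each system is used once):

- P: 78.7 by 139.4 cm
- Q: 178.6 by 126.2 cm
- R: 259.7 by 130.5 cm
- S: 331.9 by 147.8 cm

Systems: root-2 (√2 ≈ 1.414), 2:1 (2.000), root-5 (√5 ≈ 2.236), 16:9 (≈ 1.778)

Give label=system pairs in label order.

Ratios: P ≈ 1.771; Q ≈ 1.415; R ≈ 1.990; S ≈ 2.246.
Targets: root-2 ≈ 1.414; 2:1 ≈ 2.000; root-5 ≈ 2.236; 16:9 ≈ 1.778.

P=16:9, Q=root-2, R=2:1, S=root-5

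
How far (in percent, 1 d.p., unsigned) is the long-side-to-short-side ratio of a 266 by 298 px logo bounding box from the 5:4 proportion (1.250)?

Ratio = 298 / 266 ≈ 1.1203.
Ideal 5:4 = 1.2500. |1.1203 − 1.2500| / 1.2500 ≈ 10.38% → 10.4%.

10.4%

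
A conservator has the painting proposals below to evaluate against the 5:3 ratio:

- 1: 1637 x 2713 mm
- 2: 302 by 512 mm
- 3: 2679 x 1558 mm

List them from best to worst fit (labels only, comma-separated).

Ratios: 1 = 2713 / 1637 ≈ 1.657; 2 = 512 / 302 ≈ 1.695; 3 = 2679 / 1558 ≈ 1.720.
|Δ from 1.667|: 1 0.010; 2 0.028; 3 0.053.

1, 2, 3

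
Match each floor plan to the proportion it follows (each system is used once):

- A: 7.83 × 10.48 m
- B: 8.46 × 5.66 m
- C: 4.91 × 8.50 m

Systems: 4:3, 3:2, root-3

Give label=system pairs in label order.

A = 10.48/7.83 ≈ 1.338 → 4:3 (1.333)
B = 8.46/5.66 ≈ 1.495 → 3:2 (1.500)
C = 8.50/4.91 ≈ 1.731 → root-3 (1.732)

A=4:3, B=3:2, C=root-3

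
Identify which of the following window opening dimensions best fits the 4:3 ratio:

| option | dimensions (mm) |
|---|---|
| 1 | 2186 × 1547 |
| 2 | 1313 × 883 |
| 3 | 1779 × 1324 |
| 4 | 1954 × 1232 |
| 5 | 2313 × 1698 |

Ratios (long/short): 1 ≈ 1.413; 2 ≈ 1.487; 3 ≈ 1.344; 4 ≈ 1.586; 5 ≈ 1.362.
4:3 ≈ 1.333; option 3 is nearest (Δ 0.011).

3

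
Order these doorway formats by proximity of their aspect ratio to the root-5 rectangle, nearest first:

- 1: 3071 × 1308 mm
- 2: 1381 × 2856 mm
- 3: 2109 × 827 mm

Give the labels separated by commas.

1, 2, 3

Ratios: 1 = 3071 / 1308 ≈ 2.348; 2 = 2856 / 1381 ≈ 2.068; 3 = 2109 / 827 ≈ 2.550.
|Δ from 2.236|: 1 0.112; 2 0.168; 3 0.314.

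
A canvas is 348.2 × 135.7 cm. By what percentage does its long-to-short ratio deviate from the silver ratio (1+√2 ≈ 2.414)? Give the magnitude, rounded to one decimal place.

6.3%

Ratio = 348.2 / 135.7 ≈ 2.5660.
Ideal silver ratio ≈ 2.4142. |2.5660 − 2.4142| / 2.4142 ≈ 6.29% → 6.3%.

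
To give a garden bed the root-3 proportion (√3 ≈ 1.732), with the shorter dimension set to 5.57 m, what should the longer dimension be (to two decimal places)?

9.65 m

root-3 ≈ 1.73205.
Longer side = 5.57 × 1.73205 ≈ 9.6475 → 9.65 m.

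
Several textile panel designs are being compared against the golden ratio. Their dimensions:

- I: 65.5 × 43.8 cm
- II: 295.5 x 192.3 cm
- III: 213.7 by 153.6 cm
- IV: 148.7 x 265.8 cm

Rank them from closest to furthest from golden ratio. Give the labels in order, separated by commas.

II, I, IV, III

I: 65.5/43.8 ≈ 1.495 → |1.495 − 1.618| = 0.123
II: 295.5/192.3 ≈ 1.537 → |1.537 − 1.618| = 0.081
III: 213.7/153.6 ≈ 1.391 → |1.391 − 1.618| = 0.227
IV: 265.8/148.7 ≈ 1.787 → |1.787 − 1.618| = 0.169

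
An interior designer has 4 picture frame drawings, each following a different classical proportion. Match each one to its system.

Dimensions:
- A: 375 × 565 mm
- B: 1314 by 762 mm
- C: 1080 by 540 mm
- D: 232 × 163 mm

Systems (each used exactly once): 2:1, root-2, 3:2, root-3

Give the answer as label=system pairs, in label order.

A=3:2, B=root-3, C=2:1, D=root-2

A = 565/375 ≈ 1.507 → 3:2 (1.500)
B = 1314/762 ≈ 1.724 → root-3 (1.732)
C = 1080/540 ≈ 2.000 → 2:1 (2.000)
D = 232/163 ≈ 1.423 → root-2 (1.414)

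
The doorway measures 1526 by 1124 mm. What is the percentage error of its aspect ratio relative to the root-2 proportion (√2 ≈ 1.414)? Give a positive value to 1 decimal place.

Ratio = 1526 / 1124 ≈ 1.3577.
Ideal root-2 ≈ 1.4142. |1.3577 − 1.4142| / 1.4142 ≈ 4.00% → 4.0%.

4.0%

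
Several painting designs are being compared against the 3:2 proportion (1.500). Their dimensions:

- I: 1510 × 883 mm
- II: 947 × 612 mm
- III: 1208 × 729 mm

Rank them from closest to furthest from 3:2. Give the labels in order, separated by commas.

Ratios: I = 1510 / 883 ≈ 1.710; II = 947 / 612 ≈ 1.547; III = 1208 / 729 ≈ 1.657.
|Δ from 1.500|: I 0.210; II 0.047; III 0.157.

II, III, I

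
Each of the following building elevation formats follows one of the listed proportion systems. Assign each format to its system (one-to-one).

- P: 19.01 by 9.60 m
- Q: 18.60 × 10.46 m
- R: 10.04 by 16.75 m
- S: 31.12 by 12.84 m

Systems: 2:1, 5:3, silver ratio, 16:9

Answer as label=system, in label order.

P=2:1, Q=16:9, R=5:3, S=silver ratio

Ratios: P ≈ 1.980; Q ≈ 1.778; R ≈ 1.668; S ≈ 2.424.
Targets: 2:1 ≈ 2.000; 5:3 ≈ 1.667; silver ratio ≈ 2.414; 16:9 ≈ 1.778.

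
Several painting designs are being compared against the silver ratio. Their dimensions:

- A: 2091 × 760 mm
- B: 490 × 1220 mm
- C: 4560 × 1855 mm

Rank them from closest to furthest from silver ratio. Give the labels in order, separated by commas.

Ratios: A = 2091 / 760 ≈ 2.751; B = 1220 / 490 ≈ 2.490; C = 4560 / 1855 ≈ 2.458.
|Δ from 2.414|: A 0.337; B 0.076; C 0.044.

C, B, A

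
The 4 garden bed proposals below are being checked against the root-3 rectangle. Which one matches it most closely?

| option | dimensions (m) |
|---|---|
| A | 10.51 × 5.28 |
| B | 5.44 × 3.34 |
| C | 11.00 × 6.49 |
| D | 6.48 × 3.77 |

Ratios (long/short): A ≈ 1.991; B ≈ 1.629; C ≈ 1.695; D ≈ 1.719.
root-3 ≈ 1.732; option D is nearest (Δ 0.013).

D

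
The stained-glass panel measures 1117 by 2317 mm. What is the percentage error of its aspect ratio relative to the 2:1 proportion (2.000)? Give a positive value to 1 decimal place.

Ratio = 2317 / 1117 ≈ 2.0743.
Ideal 2:1 = 2.0000. |2.0743 − 2.0000| / 2.0000 ≈ 3.72% → 3.7%.

3.7%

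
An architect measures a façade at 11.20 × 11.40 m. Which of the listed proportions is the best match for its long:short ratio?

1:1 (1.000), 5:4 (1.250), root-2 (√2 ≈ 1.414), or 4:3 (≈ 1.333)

Ratio = 11.40 / 11.20 ≈ 1.018.
Distances: 1:1 1.000 (Δ 0.018); 5:4 1.250 (Δ 0.232); root-2 1.414 (Δ 0.396); 4:3 1.333 (Δ 0.315).

1:1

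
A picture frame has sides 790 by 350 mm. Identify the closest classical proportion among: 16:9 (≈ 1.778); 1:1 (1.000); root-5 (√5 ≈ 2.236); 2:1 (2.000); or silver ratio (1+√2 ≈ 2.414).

Ratio = 790 / 350 ≈ 2.257.
Distances: 16:9 1.778 (Δ 0.479); 1:1 1.000 (Δ 1.257); root-5 2.236 (Δ 0.021); 2:1 2.000 (Δ 0.257); silver ratio 2.414 (Δ 0.157).

root-5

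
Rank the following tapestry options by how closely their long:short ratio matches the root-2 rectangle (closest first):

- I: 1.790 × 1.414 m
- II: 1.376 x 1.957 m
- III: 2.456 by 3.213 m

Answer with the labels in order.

Ratios: I = 1.790 / 1.414 ≈ 1.266; II = 1.957 / 1.376 ≈ 1.422; III = 3.213 / 2.456 ≈ 1.308.
|Δ from 1.414|: I 0.148; II 0.008; III 0.106.

II, III, I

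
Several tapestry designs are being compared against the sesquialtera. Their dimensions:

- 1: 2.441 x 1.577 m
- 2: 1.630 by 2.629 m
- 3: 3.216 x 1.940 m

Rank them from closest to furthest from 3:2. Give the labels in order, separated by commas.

1, 2, 3

Ratios: 1 = 2.441 / 1.577 ≈ 1.548; 2 = 2.629 / 1.630 ≈ 1.613; 3 = 3.216 / 1.940 ≈ 1.658.
|Δ from 1.500|: 1 0.048; 2 0.113; 3 0.158.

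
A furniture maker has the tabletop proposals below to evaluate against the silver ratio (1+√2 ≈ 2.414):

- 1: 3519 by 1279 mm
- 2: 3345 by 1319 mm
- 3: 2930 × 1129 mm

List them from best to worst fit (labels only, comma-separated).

2, 3, 1

Ratios: 1 = 3519 / 1279 ≈ 2.751; 2 = 3345 / 1319 ≈ 2.536; 3 = 2930 / 1129 ≈ 2.595.
|Δ from 2.414|: 1 0.337; 2 0.122; 3 0.181.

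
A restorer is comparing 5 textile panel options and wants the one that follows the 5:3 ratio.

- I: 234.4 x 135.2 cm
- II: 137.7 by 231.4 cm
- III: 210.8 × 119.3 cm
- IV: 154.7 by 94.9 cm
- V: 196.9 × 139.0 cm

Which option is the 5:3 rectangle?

II

Target 5:3 ≈ 1.667.
I: 1.734 (Δ0.067)  II: 1.680 (Δ0.013)  III: 1.767 (Δ0.100)  IV: 1.630 (Δ0.037)  V: 1.417 (Δ0.250)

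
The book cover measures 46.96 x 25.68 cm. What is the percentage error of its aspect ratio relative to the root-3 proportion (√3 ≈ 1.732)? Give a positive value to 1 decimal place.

5.6%

Ratio = 46.96 / 25.68 ≈ 1.8287.
Ideal root-3 ≈ 1.7321. |1.8287 − 1.7321| / 1.7321 ≈ 5.58% → 5.6%.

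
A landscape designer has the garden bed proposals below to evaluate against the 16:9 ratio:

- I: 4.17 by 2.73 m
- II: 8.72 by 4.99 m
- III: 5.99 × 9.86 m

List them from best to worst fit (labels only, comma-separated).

II, III, I

Ratios: I = 4.17 / 2.73 ≈ 1.527; II = 8.72 / 4.99 ≈ 1.747; III = 9.86 / 5.99 ≈ 1.646.
|Δ from 1.778|: I 0.251; II 0.031; III 0.132.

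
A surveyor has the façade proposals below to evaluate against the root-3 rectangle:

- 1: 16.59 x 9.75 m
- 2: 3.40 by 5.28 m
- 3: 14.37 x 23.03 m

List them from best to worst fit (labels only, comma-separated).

Ratios: 1 = 16.59 / 9.75 ≈ 1.702; 2 = 5.28 / 3.40 ≈ 1.553; 3 = 23.03 / 14.37 ≈ 1.603.
|Δ from 1.732|: 1 0.030; 2 0.179; 3 0.129.

1, 3, 2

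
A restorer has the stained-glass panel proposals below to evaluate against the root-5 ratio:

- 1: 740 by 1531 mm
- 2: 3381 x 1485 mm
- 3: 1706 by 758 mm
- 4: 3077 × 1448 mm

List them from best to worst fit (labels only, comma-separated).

3, 2, 4, 1

1: 1531/740 ≈ 2.069 → |2.069 − 2.236| = 0.167
2: 3381/1485 ≈ 2.277 → |2.277 − 2.236| = 0.041
3: 1706/758 ≈ 2.251 → |2.251 − 2.236| = 0.015
4: 3077/1448 ≈ 2.125 → |2.125 − 2.236| = 0.111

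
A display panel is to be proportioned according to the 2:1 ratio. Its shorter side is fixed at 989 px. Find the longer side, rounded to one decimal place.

1978.0 px

2:1 = 2.00000.
Longer side = 989 × 2.00000 ≈ 1978.000 → 1978.0 px.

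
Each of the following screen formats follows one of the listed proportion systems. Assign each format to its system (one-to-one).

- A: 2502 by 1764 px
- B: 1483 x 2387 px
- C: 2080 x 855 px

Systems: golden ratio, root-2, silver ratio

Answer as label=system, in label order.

A=root-2, B=golden ratio, C=silver ratio

Ratios: A ≈ 1.418; B ≈ 1.610; C ≈ 2.433.
Targets: golden ratio ≈ 1.618; root-2 ≈ 1.414; silver ratio ≈ 2.414.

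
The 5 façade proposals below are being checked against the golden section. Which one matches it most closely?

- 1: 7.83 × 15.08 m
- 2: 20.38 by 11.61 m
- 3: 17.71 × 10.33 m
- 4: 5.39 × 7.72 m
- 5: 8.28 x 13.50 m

Ratios (long/short): 1 ≈ 1.926; 2 ≈ 1.755; 3 ≈ 1.714; 4 ≈ 1.432; 5 ≈ 1.630.
golden ratio ≈ 1.618; option 5 is nearest (Δ 0.012).

5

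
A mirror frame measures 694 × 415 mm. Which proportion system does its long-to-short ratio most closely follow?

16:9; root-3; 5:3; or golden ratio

694/415 ≈ 1.672. Nearest candidates are 5:3 (1.667, off by 0.005) and golden ratio (1.618, off by 0.054).

5:3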